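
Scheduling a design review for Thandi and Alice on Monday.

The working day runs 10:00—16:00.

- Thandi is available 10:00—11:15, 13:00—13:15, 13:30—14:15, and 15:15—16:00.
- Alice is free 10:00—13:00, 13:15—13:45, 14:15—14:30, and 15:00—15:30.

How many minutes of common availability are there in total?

Thandi ∩ Alice: 10:00–11:15, 13:30–13:45, 15:15–15:30.
Total common minutes: 75 + 15 + 15 = 105.

105 minutes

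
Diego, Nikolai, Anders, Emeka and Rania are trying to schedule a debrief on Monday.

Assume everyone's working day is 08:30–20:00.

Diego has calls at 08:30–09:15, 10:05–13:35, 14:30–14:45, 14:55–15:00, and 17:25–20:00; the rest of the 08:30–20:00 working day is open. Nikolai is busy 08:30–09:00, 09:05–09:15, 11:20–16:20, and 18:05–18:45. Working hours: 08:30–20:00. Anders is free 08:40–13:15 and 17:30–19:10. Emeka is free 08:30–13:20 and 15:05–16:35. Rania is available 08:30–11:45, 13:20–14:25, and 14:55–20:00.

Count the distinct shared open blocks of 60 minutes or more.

Diego free within 08:30–20:00: 09:15–10:05, 13:35–14:30, 14:45–14:55, 15:00–17:25.
Nikolai free within 08:30–20:00: 09:00–09:05, 09:15–11:20, 16:20–18:05, 18:45–20:00.
Diego ∩ Nikolai: 09:15–10:05, 16:20–17:25.
Diego ∩ Nikolai ∩ Anders: 09:15–10:05.
Diego ∩ Nikolai ∩ Anders ∩ Emeka: 09:15–10:05.
Diego ∩ Nikolai ∩ Anders ∩ Emeka ∩ Rania: 09:15–10:05.
Windows ≥ 60 min: (none).
That's 0 windows.

0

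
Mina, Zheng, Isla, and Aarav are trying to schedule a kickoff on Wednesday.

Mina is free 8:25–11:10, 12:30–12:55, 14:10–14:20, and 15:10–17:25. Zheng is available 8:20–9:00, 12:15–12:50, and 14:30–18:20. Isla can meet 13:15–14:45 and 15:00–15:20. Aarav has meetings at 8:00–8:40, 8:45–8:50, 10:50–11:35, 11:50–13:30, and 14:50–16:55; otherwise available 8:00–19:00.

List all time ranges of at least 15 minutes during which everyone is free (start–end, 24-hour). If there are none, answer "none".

Aarav free within 08:00–19:00: 08:40–08:45, 08:50–10:50, 11:35–11:50, 13:30–14:50, 16:55–19:00.
Mina ∩ Zheng: 08:25–09:00, 12:30–12:50, 15:10–17:25.
Mina ∩ Zheng ∩ Isla: 15:10–15:20.
Mina ∩ Zheng ∩ Isla ∩ Aarav: (none).
Windows ≥ 15 min: (none).

none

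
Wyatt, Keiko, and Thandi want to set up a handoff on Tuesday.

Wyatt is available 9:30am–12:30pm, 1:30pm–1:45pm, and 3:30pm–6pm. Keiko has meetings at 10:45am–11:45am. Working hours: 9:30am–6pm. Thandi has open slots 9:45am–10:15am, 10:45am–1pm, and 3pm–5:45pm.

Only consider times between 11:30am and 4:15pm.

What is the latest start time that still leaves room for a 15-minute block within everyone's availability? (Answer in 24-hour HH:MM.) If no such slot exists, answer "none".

Keiko free within 09:30–18:00: 09:30–10:45, 11:45–18:00.
Wyatt ∩ Keiko: 09:30–10:45, 11:45–12:30, 13:30–13:45, 15:30–18:00.
Wyatt ∩ Keiko ∩ Thandi: 09:45–10:15, 11:45–12:30, 15:30–17:45.
Restricted to 11:30–16:15: 11:45–12:30, 15:30–16:15.
Windows ≥ 15 min: 11:45–12:30, 15:30–16:15.
Latest start in the last window 15:30–16:15 is 16:15 − 15 min = 16:00.

16:00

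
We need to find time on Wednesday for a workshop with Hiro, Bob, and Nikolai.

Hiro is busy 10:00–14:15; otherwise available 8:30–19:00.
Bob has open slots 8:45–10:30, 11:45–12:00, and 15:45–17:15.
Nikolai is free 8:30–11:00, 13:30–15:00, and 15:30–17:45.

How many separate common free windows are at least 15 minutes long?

2

Hiro free within 08:30–19:00: 08:30–10:00, 14:15–19:00.
Hiro ∩ Bob: 08:45–10:00, 15:45–17:15.
Hiro ∩ Bob ∩ Nikolai: 08:45–10:00, 15:45–17:15.
Windows ≥ 15 min: 08:45–10:00, 15:45–17:15.
That's 2 windows.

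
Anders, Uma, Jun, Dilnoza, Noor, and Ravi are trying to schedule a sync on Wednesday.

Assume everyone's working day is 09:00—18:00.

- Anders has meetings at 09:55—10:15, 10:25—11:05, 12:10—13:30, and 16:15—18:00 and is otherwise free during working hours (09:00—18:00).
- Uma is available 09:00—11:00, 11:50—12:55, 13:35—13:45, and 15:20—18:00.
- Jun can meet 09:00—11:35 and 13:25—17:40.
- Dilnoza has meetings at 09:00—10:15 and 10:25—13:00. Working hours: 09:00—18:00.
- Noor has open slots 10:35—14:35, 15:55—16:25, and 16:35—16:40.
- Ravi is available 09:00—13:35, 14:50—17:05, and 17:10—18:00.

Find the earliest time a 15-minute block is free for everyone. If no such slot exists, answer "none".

Anders free within 09:00–18:00: 09:00–09:55, 10:15–10:25, 11:05–12:10, 13:30–16:15.
Dilnoza free within 09:00–18:00: 10:15–10:25, 13:00–18:00.
Anders ∩ Uma: 09:00–09:55, 10:15–10:25, 11:50–12:10, 13:35–13:45, 15:20–16:15.
Anders ∩ Uma ∩ Jun: 09:00–09:55, 10:15–10:25, 13:35–13:45, 15:20–16:15.
Anders ∩ Uma ∩ Jun ∩ Dilnoza: 10:15–10:25, 13:35–13:45, 15:20–16:15.
Anders ∩ Uma ∩ Jun ∩ Dilnoza ∩ Noor: 13:35–13:45, 15:55–16:15.
Anders ∩ Uma ∩ Jun ∩ Dilnoza ∩ Noor ∩ Ravi: 15:55–16:15.
Windows ≥ 15 min: 15:55–16:15.
Earliest such window starts at 15:55.

15:55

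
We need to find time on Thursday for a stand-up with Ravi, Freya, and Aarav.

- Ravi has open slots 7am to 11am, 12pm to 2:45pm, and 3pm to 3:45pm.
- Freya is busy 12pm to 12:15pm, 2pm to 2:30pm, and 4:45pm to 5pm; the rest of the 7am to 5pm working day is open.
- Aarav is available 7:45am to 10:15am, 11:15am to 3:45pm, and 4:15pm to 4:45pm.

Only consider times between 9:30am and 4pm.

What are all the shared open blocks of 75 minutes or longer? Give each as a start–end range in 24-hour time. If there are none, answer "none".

12:15–14:00

Freya free within 07:00–17:00: 07:00–12:00, 12:15–14:00, 14:30–16:45.
Ravi ∩ Freya: 07:00–11:00, 12:15–14:00, 14:30–14:45, 15:00–15:45.
Ravi ∩ Freya ∩ Aarav: 07:45–10:15, 12:15–14:00, 14:30–14:45, 15:00–15:45.
Restricted to 09:30–16:00: 09:30–10:15, 12:15–14:00, 14:30–14:45, 15:00–15:45.
Windows ≥ 75 min: 12:15–14:00.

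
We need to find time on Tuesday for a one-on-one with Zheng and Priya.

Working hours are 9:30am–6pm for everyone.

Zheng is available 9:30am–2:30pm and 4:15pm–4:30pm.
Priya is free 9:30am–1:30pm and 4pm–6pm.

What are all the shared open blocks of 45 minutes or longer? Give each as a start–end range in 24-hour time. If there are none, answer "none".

09:30–13:30

Zheng ∩ Priya: 09:30–13:30, 16:15–16:30.
Windows ≥ 45 min: 09:30–13:30.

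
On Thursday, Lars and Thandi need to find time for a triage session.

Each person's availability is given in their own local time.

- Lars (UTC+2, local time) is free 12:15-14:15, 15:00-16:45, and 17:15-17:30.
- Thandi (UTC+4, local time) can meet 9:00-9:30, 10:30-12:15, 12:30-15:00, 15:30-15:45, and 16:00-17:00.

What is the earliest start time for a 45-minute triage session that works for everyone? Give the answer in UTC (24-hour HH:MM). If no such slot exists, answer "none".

10:15

Lars → UTC: 10:15–12:15, 13:00–14:45, 15:15–15:30.
Thandi → UTC: 05:00–05:30, 06:30–08:15, 08:30–11:00, 11:30–11:45, 12:00–13:00.
Lars ∩ Thandi: 10:15–11:00, 11:30–11:45, 12:00–12:15.
Windows ≥ 45 min: 10:15–11:00.
Earliest such window starts at 10:15.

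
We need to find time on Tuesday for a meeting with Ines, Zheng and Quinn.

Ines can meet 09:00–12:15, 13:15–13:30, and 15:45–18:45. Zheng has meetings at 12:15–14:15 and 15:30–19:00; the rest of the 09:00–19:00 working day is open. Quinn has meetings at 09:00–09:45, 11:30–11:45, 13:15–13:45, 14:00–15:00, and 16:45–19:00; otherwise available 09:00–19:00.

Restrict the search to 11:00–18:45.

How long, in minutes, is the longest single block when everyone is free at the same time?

30 minutes

Zheng free within 09:00–19:00: 09:00–12:15, 14:15–15:30.
Quinn free within 09:00–19:00: 09:45–11:30, 11:45–13:15, 13:45–14:00, 15:00–16:45.
Ines ∩ Zheng: 09:00–12:15.
Ines ∩ Zheng ∩ Quinn: 09:45–11:30, 11:45–12:15.
Restricted to 11:00–18:45: 11:00–11:30, 11:45–12:15.
Common window lengths: 30, 30 min; longest is 30.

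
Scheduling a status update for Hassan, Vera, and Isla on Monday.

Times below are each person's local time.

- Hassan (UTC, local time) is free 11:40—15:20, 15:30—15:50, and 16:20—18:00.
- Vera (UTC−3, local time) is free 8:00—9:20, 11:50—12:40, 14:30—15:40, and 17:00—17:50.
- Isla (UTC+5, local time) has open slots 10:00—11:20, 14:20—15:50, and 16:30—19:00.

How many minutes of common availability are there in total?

40 minutes

Hassan → UTC: 11:40–15:20, 15:30–15:50, 16:20–18:00.
Vera → UTC: 11:00–12:20, 14:50–15:40, 17:30–18:40, 20:00–20:50.
Isla → UTC: 05:00–06:20, 09:20–10:50, 11:30–14:00.
Hassan ∩ Vera: 11:40–12:20, 14:50–15:20, 15:30–15:40, 17:30–18:00.
Hassan ∩ Vera ∩ Isla: 11:40–12:20.
Total common minutes: 40.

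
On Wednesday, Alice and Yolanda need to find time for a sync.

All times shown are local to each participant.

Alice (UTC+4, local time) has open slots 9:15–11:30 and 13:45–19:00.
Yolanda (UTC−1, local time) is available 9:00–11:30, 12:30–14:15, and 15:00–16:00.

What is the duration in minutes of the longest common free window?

150 minutes

Alice → UTC: 05:15–07:30, 09:45–15:00.
Yolanda → UTC: 10:00–12:30, 13:30–15:15, 16:00–17:00.
Alice ∩ Yolanda: 10:00–12:30, 13:30–15:00.
Common window lengths: 150, 90 min; longest is 150.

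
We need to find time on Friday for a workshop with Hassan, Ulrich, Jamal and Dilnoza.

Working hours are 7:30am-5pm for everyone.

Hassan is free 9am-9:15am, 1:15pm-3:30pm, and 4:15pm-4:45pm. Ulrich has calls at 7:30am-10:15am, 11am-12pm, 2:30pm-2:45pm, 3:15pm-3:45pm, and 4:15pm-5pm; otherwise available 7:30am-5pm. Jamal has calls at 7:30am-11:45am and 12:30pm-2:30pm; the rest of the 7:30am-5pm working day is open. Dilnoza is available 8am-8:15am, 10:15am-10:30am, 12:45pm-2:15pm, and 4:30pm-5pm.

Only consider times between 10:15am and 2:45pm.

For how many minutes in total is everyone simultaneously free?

Ulrich free within 07:30–17:00: 10:15–11:00, 12:00–14:30, 14:45–15:15, 15:45–16:15.
Jamal free within 07:30–17:00: 11:45–12:30, 14:30–17:00.
Hassan ∩ Ulrich: 13:15–14:30, 14:45–15:15.
Hassan ∩ Ulrich ∩ Jamal: 14:45–15:15.
Hassan ∩ Ulrich ∩ Jamal ∩ Dilnoza: (none).
Restricted to 10:15–14:45: (none).
Total common minutes: 0.

0 minutes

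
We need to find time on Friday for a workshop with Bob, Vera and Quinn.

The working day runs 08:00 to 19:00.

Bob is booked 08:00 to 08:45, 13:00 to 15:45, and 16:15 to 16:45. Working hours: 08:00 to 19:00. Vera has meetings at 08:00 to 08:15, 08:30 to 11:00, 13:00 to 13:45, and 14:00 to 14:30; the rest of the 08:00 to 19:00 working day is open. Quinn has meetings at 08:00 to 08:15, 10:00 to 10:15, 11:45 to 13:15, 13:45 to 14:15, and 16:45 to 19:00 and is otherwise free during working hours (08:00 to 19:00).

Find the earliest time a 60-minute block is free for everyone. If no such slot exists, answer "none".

none

Bob free within 08:00–19:00: 08:45–13:00, 15:45–16:15, 16:45–19:00.
Vera free within 08:00–19:00: 08:15–08:30, 11:00–13:00, 13:45–14:00, 14:30–19:00.
Quinn free within 08:00–19:00: 08:15–10:00, 10:15–11:45, 13:15–13:45, 14:15–16:45.
Bob ∩ Vera: 11:00–13:00, 15:45–16:15, 16:45–19:00.
Bob ∩ Vera ∩ Quinn: 11:00–11:45, 15:45–16:15.
Windows ≥ 60 min: (none).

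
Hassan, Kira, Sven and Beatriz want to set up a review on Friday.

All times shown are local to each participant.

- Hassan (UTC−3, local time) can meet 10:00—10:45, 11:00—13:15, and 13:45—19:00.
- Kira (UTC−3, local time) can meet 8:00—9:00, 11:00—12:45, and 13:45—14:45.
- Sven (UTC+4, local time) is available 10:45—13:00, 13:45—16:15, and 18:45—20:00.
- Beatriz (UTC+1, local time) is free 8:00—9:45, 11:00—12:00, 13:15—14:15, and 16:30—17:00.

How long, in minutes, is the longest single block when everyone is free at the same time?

15 minutes

Hassan → UTC: 13:00–13:45, 14:00–16:15, 16:45–22:00.
Kira → UTC: 11:00–12:00, 14:00–15:45, 16:45–17:45.
Sven → UTC: 06:45–09:00, 09:45–12:15, 14:45–16:00.
Beatriz → UTC: 07:00–08:45, 10:00–11:00, 12:15–13:15, 15:30–16:00.
Hassan ∩ Kira: 14:00–15:45, 16:45–17:45.
Hassan ∩ Kira ∩ Sven: 14:45–15:45.
Hassan ∩ Kira ∩ Sven ∩ Beatriz: 15:30–15:45.
Single common window of 15 minutes.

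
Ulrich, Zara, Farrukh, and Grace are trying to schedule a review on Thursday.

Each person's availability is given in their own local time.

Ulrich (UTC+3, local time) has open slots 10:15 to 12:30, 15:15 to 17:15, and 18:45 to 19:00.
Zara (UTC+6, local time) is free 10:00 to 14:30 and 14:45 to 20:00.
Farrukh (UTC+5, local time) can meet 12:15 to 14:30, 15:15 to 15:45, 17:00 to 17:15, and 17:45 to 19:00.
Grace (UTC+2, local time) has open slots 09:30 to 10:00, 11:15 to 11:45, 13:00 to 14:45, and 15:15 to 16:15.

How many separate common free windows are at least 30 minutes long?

Ulrich → UTC: 07:15–09:30, 12:15–14:15, 15:45–16:00.
Zara → UTC: 04:00–08:30, 08:45–14:00.
Farrukh → UTC: 07:15–09:30, 10:15–10:45, 12:00–12:15, 12:45–14:00.
Grace → UTC: 07:30–08:00, 09:15–09:45, 11:00–12:45, 13:15–14:15.
Ulrich ∩ Zara: 07:15–08:30, 08:45–09:30, 12:15–14:00.
Ulrich ∩ Zara ∩ Farrukh: 07:15–08:30, 08:45–09:30, 12:45–14:00.
Ulrich ∩ Zara ∩ Farrukh ∩ Grace: 07:30–08:00, 09:15–09:30, 13:15–14:00.
Windows ≥ 30 min: 07:30–08:00, 13:15–14:00.
That's 2 windows.

2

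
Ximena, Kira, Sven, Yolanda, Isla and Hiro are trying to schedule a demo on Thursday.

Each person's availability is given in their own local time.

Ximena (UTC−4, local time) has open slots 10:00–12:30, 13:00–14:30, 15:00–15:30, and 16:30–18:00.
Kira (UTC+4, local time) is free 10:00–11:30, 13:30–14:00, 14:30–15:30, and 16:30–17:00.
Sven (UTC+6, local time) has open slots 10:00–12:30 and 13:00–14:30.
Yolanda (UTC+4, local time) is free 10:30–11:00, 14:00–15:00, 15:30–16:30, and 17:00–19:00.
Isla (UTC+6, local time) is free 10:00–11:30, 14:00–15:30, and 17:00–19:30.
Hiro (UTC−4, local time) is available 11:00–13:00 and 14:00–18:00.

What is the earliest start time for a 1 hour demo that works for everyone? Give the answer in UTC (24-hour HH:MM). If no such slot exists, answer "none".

none

Ximena → UTC: 14:00–16:30, 17:00–18:30, 19:00–19:30, 20:30–22:00.
Kira → UTC: 06:00–07:30, 09:30–10:00, 10:30–11:30, 12:30–13:00.
Sven → UTC: 04:00–06:30, 07:00–08:30.
Yolanda → UTC: 06:30–07:00, 10:00–11:00, 11:30–12:30, 13:00–15:00.
Isla → UTC: 04:00–05:30, 08:00–09:30, 11:00–13:30.
Hiro → UTC: 15:00–17:00, 18:00–22:00.
Ximena ∩ Kira: (none).
Ximena ∩ Kira ∩ Sven: (none).
Ximena ∩ Kira ∩ Sven ∩ Yolanda: (none).
Ximena ∩ Kira ∩ Sven ∩ Yolanda ∩ Isla: (none).
Ximena ∩ Kira ∩ Sven ∩ Yolanda ∩ Isla ∩ Hiro: (none).
Windows ≥ 60 min: (none).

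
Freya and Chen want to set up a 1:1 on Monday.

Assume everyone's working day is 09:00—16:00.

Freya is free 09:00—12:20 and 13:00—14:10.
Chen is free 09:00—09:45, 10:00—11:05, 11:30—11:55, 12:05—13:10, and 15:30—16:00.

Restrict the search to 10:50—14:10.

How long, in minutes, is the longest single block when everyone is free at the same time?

25 minutes

Freya ∩ Chen: 09:00–09:45, 10:00–11:05, 11:30–11:55, 12:05–12:20, 13:00–13:10.
Restricted to 10:50–14:10: 10:50–11:05, 11:30–11:55, 12:05–12:20, 13:00–13:10.
Common window lengths: 15, 25, 15, 10 min; longest is 25.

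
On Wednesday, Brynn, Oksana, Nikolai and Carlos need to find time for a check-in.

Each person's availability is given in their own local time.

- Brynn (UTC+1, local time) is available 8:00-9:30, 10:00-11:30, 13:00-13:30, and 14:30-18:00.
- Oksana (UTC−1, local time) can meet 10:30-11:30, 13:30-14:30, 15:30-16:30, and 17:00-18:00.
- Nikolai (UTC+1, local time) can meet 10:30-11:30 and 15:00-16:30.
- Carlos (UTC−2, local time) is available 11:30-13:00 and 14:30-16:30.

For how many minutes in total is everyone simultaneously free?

Brynn → UTC: 07:00–08:30, 09:00–10:30, 12:00–12:30, 13:30–17:00.
Oksana → UTC: 11:30–12:30, 14:30–15:30, 16:30–17:30, 18:00–19:00.
Nikolai → UTC: 09:30–10:30, 14:00–15:30.
Carlos → UTC: 13:30–15:00, 16:30–18:30.
Brynn ∩ Oksana: 12:00–12:30, 14:30–15:30, 16:30–17:00.
Brynn ∩ Oksana ∩ Nikolai: 14:30–15:30.
Brynn ∩ Oksana ∩ Nikolai ∩ Carlos: 14:30–15:00.
Total common minutes: 30.

30 minutes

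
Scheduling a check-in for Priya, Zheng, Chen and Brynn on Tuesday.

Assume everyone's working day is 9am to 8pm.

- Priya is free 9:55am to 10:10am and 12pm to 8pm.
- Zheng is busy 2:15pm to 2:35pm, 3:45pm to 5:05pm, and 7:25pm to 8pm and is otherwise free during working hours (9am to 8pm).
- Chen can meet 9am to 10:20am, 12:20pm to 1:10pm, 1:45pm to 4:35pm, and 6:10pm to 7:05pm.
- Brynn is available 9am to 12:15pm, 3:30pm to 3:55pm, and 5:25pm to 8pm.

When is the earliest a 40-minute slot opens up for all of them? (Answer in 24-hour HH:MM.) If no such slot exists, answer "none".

Zheng free within 09:00–20:00: 09:00–14:15, 14:35–15:45, 17:05–19:25.
Priya ∩ Zheng: 09:55–10:10, 12:00–14:15, 14:35–15:45, 17:05–19:25.
Priya ∩ Zheng ∩ Chen: 09:55–10:10, 12:20–13:10, 13:45–14:15, 14:35–15:45, 18:10–19:05.
Priya ∩ Zheng ∩ Chen ∩ Brynn: 09:55–10:10, 15:30–15:45, 18:10–19:05.
Windows ≥ 40 min: 18:10–19:05.
Earliest such window starts at 18:10.

18:10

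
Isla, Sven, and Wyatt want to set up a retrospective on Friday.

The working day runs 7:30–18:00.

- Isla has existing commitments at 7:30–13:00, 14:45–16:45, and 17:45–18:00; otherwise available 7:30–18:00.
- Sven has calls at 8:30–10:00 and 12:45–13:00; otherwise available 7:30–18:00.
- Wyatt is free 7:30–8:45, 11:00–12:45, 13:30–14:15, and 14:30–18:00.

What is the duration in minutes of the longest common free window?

60 minutes

Isla free within 07:30–18:00: 13:00–14:45, 16:45–17:45.
Sven free within 07:30–18:00: 07:30–08:30, 10:00–12:45, 13:00–18:00.
Isla ∩ Sven: 13:00–14:45, 16:45–17:45.
Isla ∩ Sven ∩ Wyatt: 13:30–14:15, 14:30–14:45, 16:45–17:45.
Common window lengths: 45, 15, 60 min; longest is 60.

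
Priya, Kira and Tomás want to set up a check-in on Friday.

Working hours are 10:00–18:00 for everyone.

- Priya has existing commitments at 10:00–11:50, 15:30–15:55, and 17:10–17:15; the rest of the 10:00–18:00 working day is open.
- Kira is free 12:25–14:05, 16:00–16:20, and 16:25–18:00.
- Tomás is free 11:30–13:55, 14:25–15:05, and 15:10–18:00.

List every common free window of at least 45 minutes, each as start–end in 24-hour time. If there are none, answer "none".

12:25–13:55, 16:25–17:10, 17:15–18:00

Priya free within 10:00–18:00: 11:50–15:30, 15:55–17:10, 17:15–18:00.
Priya ∩ Kira: 12:25–14:05, 16:00–16:20, 16:25–17:10, 17:15–18:00.
Priya ∩ Kira ∩ Tomás: 12:25–13:55, 16:00–16:20, 16:25–17:10, 17:15–18:00.
Windows ≥ 45 min: 12:25–13:55, 16:25–17:10, 17:15–18:00.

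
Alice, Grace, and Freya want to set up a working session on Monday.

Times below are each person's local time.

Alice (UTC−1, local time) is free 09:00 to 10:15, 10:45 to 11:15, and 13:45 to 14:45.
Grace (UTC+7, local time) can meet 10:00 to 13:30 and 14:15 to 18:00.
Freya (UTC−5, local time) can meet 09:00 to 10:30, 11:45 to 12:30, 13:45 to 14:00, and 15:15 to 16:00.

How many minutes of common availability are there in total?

0 minutes

Alice → UTC: 10:00–11:15, 11:45–12:15, 14:45–15:45.
Grace → UTC: 03:00–06:30, 07:15–11:00.
Freya → UTC: 14:00–15:30, 16:45–17:30, 18:45–19:00, 20:15–21:00.
Alice ∩ Grace: 10:00–11:00.
Alice ∩ Grace ∩ Freya: (none).
Total common minutes: 0.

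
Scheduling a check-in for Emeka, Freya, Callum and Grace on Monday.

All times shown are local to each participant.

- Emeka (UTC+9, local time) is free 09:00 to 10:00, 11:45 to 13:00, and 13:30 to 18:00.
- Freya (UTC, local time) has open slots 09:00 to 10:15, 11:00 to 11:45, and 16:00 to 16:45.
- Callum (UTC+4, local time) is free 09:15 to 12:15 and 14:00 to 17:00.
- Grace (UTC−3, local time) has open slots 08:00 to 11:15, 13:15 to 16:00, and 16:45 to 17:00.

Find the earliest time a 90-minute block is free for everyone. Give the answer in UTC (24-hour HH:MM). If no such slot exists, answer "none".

none

Emeka → UTC: 00:00–01:00, 02:45–04:00, 04:30–09:00.
Freya → UTC: 09:00–10:15, 11:00–11:45, 16:00–16:45.
Callum → UTC: 05:15–08:15, 10:00–13:00.
Grace → UTC: 11:00–14:15, 16:15–19:00, 19:45–20:00.
Emeka ∩ Freya: (none).
Emeka ∩ Freya ∩ Callum: (none).
Emeka ∩ Freya ∩ Callum ∩ Grace: (none).
Windows ≥ 90 min: (none).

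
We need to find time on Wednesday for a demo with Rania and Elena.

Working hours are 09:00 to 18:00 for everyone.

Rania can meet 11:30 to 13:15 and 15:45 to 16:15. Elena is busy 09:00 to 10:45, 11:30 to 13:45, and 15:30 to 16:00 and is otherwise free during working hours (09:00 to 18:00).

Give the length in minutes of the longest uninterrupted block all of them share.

15 minutes

Elena free within 09:00–18:00: 10:45–11:30, 13:45–15:30, 16:00–18:00.
Rania ∩ Elena: 16:00–16:15.
Single common window of 15 minutes.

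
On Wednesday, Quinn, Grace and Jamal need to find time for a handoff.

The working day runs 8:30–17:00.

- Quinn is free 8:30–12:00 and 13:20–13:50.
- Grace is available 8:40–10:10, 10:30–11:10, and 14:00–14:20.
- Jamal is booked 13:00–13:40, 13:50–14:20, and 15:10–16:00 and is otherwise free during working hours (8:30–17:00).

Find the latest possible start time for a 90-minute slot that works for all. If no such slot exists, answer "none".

Jamal free within 08:30–17:00: 08:30–13:00, 13:40–13:50, 14:20–15:10, 16:00–17:00.
Quinn ∩ Grace: 08:40–10:10, 10:30–11:10.
Quinn ∩ Grace ∩ Jamal: 08:40–10:10, 10:30–11:10.
Windows ≥ 90 min: 08:40–10:10.
Latest start in the last window 08:40–10:10 is 10:10 − 90 min = 08:40.

08:40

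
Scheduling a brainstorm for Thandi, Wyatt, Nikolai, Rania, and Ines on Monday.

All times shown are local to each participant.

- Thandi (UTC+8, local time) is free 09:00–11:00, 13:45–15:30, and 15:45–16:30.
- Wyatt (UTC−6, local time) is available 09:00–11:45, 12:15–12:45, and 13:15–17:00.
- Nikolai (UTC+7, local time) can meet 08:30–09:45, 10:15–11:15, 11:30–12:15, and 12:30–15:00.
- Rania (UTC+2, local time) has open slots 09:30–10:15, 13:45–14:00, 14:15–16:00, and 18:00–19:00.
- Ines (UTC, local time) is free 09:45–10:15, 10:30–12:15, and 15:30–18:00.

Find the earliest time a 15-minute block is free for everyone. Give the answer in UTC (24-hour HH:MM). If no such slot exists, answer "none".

Thandi → UTC: 01:00–03:00, 05:45–07:30, 07:45–08:30.
Wyatt → UTC: 15:00–17:45, 18:15–18:45, 19:15–23:00.
Nikolai → UTC: 01:30–02:45, 03:15–04:15, 04:30–05:15, 05:30–08:00.
Rania → UTC: 07:30–08:15, 11:45–12:00, 12:15–14:00, 16:00–17:00.
Ines → UTC: 09:45–10:15, 10:30–12:15, 15:30–18:00.
Thandi ∩ Wyatt: (none).
Thandi ∩ Wyatt ∩ Nikolai: (none).
Thandi ∩ Wyatt ∩ Nikolai ∩ Rania: (none).
Thandi ∩ Wyatt ∩ Nikolai ∩ Rania ∩ Ines: (none).
Windows ≥ 15 min: (none).

none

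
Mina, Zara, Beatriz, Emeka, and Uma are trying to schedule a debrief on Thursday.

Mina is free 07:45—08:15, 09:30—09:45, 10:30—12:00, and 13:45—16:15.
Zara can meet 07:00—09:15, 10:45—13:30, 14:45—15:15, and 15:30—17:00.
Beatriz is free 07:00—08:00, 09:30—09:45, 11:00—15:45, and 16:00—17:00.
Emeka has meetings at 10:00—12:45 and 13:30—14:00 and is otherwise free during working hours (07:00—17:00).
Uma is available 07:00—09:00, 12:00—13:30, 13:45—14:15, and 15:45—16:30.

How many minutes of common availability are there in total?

30 minutes

Emeka free within 07:00–17:00: 07:00–10:00, 12:45–13:30, 14:00–17:00.
Mina ∩ Zara: 07:45–08:15, 10:45–12:00, 14:45–15:15, 15:30–16:15.
Mina ∩ Zara ∩ Beatriz: 07:45–08:00, 11:00–12:00, 14:45–15:15, 15:30–15:45, 16:00–16:15.
Mina ∩ Zara ∩ Beatriz ∩ Emeka: 07:45–08:00, 14:45–15:15, 15:30–15:45, 16:00–16:15.
Mina ∩ Zara ∩ Beatriz ∩ Emeka ∩ Uma: 07:45–08:00, 16:00–16:15.
Total common minutes: 15 + 15 = 30.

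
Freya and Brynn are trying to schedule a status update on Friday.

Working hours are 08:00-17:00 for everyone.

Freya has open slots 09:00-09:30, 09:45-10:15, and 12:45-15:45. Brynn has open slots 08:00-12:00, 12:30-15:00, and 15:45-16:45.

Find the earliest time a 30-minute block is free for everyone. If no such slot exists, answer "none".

Freya ∩ Brynn: 09:00–09:30, 09:45–10:15, 12:45–15:00.
Windows ≥ 30 min: 09:00–09:30, 09:45–10:15, 12:45–15:00.
Earliest such window starts at 09:00.

09:00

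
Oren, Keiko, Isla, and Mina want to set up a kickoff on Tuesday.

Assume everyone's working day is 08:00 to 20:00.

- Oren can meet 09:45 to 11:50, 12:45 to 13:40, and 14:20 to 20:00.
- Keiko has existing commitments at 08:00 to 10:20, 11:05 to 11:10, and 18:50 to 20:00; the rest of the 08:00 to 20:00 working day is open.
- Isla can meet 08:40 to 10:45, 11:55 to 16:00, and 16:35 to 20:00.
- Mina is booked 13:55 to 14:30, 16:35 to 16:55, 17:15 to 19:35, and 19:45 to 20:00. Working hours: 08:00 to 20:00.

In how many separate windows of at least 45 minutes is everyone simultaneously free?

2

Keiko free within 08:00–20:00: 10:20–11:05, 11:10–18:50.
Mina free within 08:00–20:00: 08:00–13:55, 14:30–16:35, 16:55–17:15, 19:35–19:45.
Oren ∩ Keiko: 10:20–11:05, 11:10–11:50, 12:45–13:40, 14:20–18:50.
Oren ∩ Keiko ∩ Isla: 10:20–10:45, 12:45–13:40, 14:20–16:00, 16:35–18:50.
Oren ∩ Keiko ∩ Isla ∩ Mina: 10:20–10:45, 12:45–13:40, 14:30–16:00, 16:55–17:15.
Windows ≥ 45 min: 12:45–13:40, 14:30–16:00.
That's 2 windows.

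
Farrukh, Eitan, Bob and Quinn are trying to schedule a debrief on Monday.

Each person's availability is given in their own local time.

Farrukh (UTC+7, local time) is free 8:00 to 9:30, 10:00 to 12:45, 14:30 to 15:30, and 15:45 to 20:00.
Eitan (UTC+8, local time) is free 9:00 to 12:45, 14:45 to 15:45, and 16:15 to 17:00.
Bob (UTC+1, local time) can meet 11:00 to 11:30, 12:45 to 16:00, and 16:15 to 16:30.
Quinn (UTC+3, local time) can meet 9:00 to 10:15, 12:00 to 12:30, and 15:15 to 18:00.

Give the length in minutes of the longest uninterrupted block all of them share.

Farrukh → UTC: 01:00–02:30, 03:00–05:45, 07:30–08:30, 08:45–13:00.
Eitan → UTC: 01:00–04:45, 06:45–07:45, 08:15–09:00.
Bob → UTC: 10:00–10:30, 11:45–15:00, 15:15–15:30.
Quinn → UTC: 06:00–07:15, 09:00–09:30, 12:15–15:00.
Farrukh ∩ Eitan: 01:00–02:30, 03:00–04:45, 07:30–07:45, 08:15–08:30, 08:45–09:00.
Farrukh ∩ Eitan ∩ Bob: (none).
Farrukh ∩ Eitan ∩ Bob ∩ Quinn: (none).
No common window.

0 minutes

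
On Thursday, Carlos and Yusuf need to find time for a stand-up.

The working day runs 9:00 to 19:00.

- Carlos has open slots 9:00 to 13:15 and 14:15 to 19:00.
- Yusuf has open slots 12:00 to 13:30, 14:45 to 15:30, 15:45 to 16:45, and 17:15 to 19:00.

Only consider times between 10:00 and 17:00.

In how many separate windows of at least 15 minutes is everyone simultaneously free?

3

Carlos ∩ Yusuf: 12:00–13:15, 14:45–15:30, 15:45–16:45, 17:15–19:00.
Restricted to 10:00–17:00: 12:00–13:15, 14:45–15:30, 15:45–16:45.
Windows ≥ 15 min: 12:00–13:15, 14:45–15:30, 15:45–16:45.
That's 3 windows.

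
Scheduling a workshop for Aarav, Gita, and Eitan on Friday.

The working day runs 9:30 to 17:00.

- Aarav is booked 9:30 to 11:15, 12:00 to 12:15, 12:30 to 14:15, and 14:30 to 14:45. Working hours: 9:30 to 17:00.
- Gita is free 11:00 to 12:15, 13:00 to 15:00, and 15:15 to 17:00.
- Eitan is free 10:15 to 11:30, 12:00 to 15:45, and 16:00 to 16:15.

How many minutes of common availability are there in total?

Aarav free within 09:30–17:00: 11:15–12:00, 12:15–12:30, 14:15–14:30, 14:45–17:00.
Aarav ∩ Gita: 11:15–12:00, 14:15–14:30, 14:45–15:00, 15:15–17:00.
Aarav ∩ Gita ∩ Eitan: 11:15–11:30, 14:15–14:30, 14:45–15:00, 15:15–15:45, 16:00–16:15.
Total common minutes: 15 + 15 + 15 + 30 + 15 = 90.

90 minutes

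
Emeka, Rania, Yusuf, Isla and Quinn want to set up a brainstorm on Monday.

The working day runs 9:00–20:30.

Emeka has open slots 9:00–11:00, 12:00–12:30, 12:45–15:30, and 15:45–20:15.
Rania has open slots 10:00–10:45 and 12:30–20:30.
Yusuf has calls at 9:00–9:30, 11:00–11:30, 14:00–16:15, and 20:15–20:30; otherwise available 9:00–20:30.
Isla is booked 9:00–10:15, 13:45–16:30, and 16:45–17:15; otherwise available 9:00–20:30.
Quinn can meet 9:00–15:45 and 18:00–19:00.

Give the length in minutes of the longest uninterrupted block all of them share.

60 minutes

Yusuf free within 09:00–20:30: 09:30–11:00, 11:30–14:00, 16:15–20:15.
Isla free within 09:00–20:30: 10:15–13:45, 16:30–16:45, 17:15–20:30.
Emeka ∩ Rania: 10:00–10:45, 12:45–15:30, 15:45–20:15.
Emeka ∩ Rania ∩ Yusuf: 10:00–10:45, 12:45–14:00, 16:15–20:15.
Emeka ∩ Rania ∩ Yusuf ∩ Isla: 10:15–10:45, 12:45–13:45, 16:30–16:45, 17:15–20:15.
Emeka ∩ Rania ∩ Yusuf ∩ Isla ∩ Quinn: 10:15–10:45, 12:45–13:45, 18:00–19:00.
Common window lengths: 30, 60, 60 min; longest is 60.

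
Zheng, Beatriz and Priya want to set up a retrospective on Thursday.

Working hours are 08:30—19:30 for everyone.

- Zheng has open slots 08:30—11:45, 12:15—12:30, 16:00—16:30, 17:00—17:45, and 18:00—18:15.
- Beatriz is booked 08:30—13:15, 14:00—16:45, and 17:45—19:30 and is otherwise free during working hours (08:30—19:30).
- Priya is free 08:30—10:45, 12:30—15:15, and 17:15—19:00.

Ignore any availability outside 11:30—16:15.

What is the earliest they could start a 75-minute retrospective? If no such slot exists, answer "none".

Beatriz free within 08:30–19:30: 13:15–14:00, 16:45–17:45.
Zheng ∩ Beatriz: 17:00–17:45.
Zheng ∩ Beatriz ∩ Priya: 17:15–17:45.
Restricted to 11:30–16:15: (none).
Windows ≥ 75 min: (none).

none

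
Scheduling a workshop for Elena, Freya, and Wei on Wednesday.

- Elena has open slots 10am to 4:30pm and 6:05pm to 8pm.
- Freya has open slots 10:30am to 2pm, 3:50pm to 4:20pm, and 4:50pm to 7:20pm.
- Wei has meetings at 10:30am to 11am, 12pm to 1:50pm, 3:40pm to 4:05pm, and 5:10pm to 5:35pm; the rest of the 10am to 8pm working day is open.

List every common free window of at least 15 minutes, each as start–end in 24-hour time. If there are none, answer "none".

11:00–12:00, 16:05–16:20, 18:05–19:20

Wei free within 10:00–20:00: 10:00–10:30, 11:00–12:00, 13:50–15:40, 16:05–17:10, 17:35–20:00.
Elena ∩ Freya: 10:30–14:00, 15:50–16:20, 18:05–19:20.
Elena ∩ Freya ∩ Wei: 11:00–12:00, 13:50–14:00, 16:05–16:20, 18:05–19:20.
Windows ≥ 15 min: 11:00–12:00, 16:05–16:20, 18:05–19:20.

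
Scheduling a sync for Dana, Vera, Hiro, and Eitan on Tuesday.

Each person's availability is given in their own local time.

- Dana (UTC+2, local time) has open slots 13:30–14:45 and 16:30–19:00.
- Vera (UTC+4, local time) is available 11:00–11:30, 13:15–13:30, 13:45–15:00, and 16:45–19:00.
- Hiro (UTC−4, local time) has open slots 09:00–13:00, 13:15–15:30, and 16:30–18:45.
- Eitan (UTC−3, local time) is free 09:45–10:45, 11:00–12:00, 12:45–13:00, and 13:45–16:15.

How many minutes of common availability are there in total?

30 minutes

Dana → UTC: 11:30–12:45, 14:30–17:00.
Vera → UTC: 07:00–07:30, 09:15–09:30, 09:45–11:00, 12:45–15:00.
Hiro → UTC: 13:00–17:00, 17:15–19:30, 20:30–22:45.
Eitan → UTC: 12:45–13:45, 14:00–15:00, 15:45–16:00, 16:45–19:15.
Dana ∩ Vera: 14:30–15:00.
Dana ∩ Vera ∩ Hiro: 14:30–15:00.
Dana ∩ Vera ∩ Hiro ∩ Eitan: 14:30–15:00.
Total common minutes: 30.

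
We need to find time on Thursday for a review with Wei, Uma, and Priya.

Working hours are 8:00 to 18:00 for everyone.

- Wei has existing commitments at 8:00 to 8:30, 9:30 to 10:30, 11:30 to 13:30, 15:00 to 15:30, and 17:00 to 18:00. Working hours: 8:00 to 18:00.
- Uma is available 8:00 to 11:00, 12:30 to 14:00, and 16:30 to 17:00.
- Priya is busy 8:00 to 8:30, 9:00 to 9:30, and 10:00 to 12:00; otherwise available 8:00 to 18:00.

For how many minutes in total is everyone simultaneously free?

Wei free within 08:00–18:00: 08:30–09:30, 10:30–11:30, 13:30–15:00, 15:30–17:00.
Priya free within 08:00–18:00: 08:30–09:00, 09:30–10:00, 12:00–18:00.
Wei ∩ Uma: 08:30–09:30, 10:30–11:00, 13:30–14:00, 16:30–17:00.
Wei ∩ Uma ∩ Priya: 08:30–09:00, 13:30–14:00, 16:30–17:00.
Total common minutes: 30 + 30 + 30 = 90.

90 minutes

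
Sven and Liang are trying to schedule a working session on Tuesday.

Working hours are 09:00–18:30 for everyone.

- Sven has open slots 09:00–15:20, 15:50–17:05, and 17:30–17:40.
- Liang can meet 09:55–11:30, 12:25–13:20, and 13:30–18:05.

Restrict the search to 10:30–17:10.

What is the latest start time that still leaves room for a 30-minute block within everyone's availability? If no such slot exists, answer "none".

Sven ∩ Liang: 09:55–11:30, 12:25–13:20, 13:30–15:20, 15:50–17:05, 17:30–17:40.
Restricted to 10:30–17:10: 10:30–11:30, 12:25–13:20, 13:30–15:20, 15:50–17:05.
Windows ≥ 30 min: 10:30–11:30, 12:25–13:20, 13:30–15:20, 15:50–17:05.
Latest start in the last window 15:50–17:05 is 17:05 − 30 min = 16:35.

16:35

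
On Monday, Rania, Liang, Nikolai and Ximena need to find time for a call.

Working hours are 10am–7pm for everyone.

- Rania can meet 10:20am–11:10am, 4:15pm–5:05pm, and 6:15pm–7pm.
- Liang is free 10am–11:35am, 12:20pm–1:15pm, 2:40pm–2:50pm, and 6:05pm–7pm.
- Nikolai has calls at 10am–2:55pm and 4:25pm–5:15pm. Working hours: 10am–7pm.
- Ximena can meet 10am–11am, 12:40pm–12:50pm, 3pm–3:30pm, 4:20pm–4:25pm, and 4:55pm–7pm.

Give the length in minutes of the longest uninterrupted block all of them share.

45 minutes

Nikolai free within 10:00–19:00: 14:55–16:25, 17:15–19:00.
Rania ∩ Liang: 10:20–11:10, 18:15–19:00.
Rania ∩ Liang ∩ Nikolai: 18:15–19:00.
Rania ∩ Liang ∩ Nikolai ∩ Ximena: 18:15–19:00.
Single common window of 45 minutes.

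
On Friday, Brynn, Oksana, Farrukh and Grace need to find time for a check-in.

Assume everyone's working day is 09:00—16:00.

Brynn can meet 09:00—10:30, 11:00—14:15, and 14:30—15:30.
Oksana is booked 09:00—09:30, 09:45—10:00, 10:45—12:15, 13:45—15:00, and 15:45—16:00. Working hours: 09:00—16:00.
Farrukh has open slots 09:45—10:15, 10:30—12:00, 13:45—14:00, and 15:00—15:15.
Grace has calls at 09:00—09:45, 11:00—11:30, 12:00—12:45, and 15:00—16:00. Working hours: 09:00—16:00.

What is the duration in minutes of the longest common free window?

Oksana free within 09:00–16:00: 09:30–09:45, 10:00–10:45, 12:15–13:45, 15:00–15:45.
Grace free within 09:00–16:00: 09:45–11:00, 11:30–12:00, 12:45–15:00.
Brynn ∩ Oksana: 09:30–09:45, 10:00–10:30, 12:15–13:45, 15:00–15:30.
Brynn ∩ Oksana ∩ Farrukh: 10:00–10:15, 15:00–15:15.
Brynn ∩ Oksana ∩ Farrukh ∩ Grace: 10:00–10:15.
Single common window of 15 minutes.

15 minutes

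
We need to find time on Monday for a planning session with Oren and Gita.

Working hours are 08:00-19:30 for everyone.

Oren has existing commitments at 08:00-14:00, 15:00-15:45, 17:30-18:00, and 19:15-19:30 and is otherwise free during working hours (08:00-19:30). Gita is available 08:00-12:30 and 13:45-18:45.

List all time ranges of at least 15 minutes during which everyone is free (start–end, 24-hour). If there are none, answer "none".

14:00–15:00, 15:45–17:30, 18:00–18:45

Oren free within 08:00–19:30: 14:00–15:00, 15:45–17:30, 18:00–19:15.
Oren ∩ Gita: 14:00–15:00, 15:45–17:30, 18:00–18:45.
Windows ≥ 15 min: 14:00–15:00, 15:45–17:30, 18:00–18:45.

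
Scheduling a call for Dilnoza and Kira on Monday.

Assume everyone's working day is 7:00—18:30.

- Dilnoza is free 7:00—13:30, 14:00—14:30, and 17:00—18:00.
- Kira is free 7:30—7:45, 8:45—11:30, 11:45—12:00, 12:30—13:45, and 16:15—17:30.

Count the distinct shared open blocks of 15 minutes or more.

5

Dilnoza ∩ Kira: 07:30–07:45, 08:45–11:30, 11:45–12:00, 12:30–13:30, 17:00–17:30.
Windows ≥ 15 min: 07:30–07:45, 08:45–11:30, 11:45–12:00, 12:30–13:30, 17:00–17:30.
That's 5 windows.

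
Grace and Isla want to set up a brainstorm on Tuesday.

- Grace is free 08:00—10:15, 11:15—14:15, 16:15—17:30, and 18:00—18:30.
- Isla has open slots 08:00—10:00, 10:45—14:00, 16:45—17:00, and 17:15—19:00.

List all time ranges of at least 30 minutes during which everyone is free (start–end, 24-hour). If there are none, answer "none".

08:00–10:00, 11:15–14:00, 18:00–18:30

Grace ∩ Isla: 08:00–10:00, 11:15–14:00, 16:45–17:00, 17:15–17:30, 18:00–18:30.
Windows ≥ 30 min: 08:00–10:00, 11:15–14:00, 18:00–18:30.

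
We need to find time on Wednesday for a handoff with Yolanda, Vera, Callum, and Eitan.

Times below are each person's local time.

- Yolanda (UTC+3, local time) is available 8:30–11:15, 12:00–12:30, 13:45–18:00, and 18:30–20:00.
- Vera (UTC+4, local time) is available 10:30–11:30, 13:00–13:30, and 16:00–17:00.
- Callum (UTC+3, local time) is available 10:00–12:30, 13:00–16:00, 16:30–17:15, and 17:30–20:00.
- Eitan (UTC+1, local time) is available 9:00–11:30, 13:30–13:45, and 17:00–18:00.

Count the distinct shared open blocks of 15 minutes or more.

Yolanda → UTC: 05:30–08:15, 09:00–09:30, 10:45–15:00, 15:30–17:00.
Vera → UTC: 06:30–07:30, 09:00–09:30, 12:00–13:00.
Callum → UTC: 07:00–09:30, 10:00–13:00, 13:30–14:15, 14:30–17:00.
Eitan → UTC: 08:00–10:30, 12:30–12:45, 16:00–17:00.
Yolanda ∩ Vera: 06:30–07:30, 09:00–09:30, 12:00–13:00.
Yolanda ∩ Vera ∩ Callum: 07:00–07:30, 09:00–09:30, 12:00–13:00.
Yolanda ∩ Vera ∩ Callum ∩ Eitan: 09:00–09:30, 12:30–12:45.
Windows ≥ 15 min: 09:00–09:30, 12:30–12:45.
That's 2 windows.

2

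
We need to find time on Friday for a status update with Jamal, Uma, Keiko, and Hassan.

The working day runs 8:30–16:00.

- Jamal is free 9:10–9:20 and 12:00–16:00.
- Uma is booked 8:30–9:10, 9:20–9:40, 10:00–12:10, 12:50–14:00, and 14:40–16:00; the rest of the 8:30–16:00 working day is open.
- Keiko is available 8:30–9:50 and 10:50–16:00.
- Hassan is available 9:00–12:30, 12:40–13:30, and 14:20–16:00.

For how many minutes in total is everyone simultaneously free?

60 minutes

Uma free within 08:30–16:00: 09:10–09:20, 09:40–10:00, 12:10–12:50, 14:00–14:40.
Jamal ∩ Uma: 09:10–09:20, 12:10–12:50, 14:00–14:40.
Jamal ∩ Uma ∩ Keiko: 09:10–09:20, 12:10–12:50, 14:00–14:40.
Jamal ∩ Uma ∩ Keiko ∩ Hassan: 09:10–09:20, 12:10–12:30, 12:40–12:50, 14:20–14:40.
Total common minutes: 10 + 20 + 10 + 20 = 60.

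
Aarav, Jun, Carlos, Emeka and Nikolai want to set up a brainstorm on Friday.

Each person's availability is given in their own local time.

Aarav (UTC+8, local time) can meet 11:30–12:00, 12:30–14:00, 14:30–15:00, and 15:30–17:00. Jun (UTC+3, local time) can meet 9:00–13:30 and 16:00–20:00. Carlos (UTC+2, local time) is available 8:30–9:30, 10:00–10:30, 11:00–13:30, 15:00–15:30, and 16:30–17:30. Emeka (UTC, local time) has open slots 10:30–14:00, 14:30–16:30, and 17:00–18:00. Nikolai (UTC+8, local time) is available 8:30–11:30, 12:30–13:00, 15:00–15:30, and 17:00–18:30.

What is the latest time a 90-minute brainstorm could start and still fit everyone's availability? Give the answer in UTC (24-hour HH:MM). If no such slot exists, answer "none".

none

Aarav → UTC: 03:30–04:00, 04:30–06:00, 06:30–07:00, 07:30–09:00.
Jun → UTC: 06:00–10:30, 13:00–17:00.
Carlos → UTC: 06:30–07:30, 08:00–08:30, 09:00–11:30, 13:00–13:30, 14:30–15:30.
Emeka → UTC: 10:30–14:00, 14:30–16:30, 17:00–18:00.
Nikolai → UTC: 00:30–03:30, 04:30–05:00, 07:00–07:30, 09:00–10:30.
Aarav ∩ Jun: 06:30–07:00, 07:30–09:00.
Aarav ∩ Jun ∩ Carlos: 06:30–07:00, 08:00–08:30.
Aarav ∩ Jun ∩ Carlos ∩ Emeka: (none).
Aarav ∩ Jun ∩ Carlos ∩ Emeka ∩ Nikolai: (none).
Windows ≥ 90 min: (none).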